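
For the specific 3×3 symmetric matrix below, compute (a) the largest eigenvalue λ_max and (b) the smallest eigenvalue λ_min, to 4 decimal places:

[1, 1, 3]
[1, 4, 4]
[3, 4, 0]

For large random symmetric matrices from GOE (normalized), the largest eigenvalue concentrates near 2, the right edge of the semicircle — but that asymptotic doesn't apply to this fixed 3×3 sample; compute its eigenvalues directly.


Since M is real symmetric, all three eigenvalues are real; they are the roots of det(λI − M) = λ³ − (tr M) λ² + s λ − det M, where s is the sum of the principal 2×2 minors.
tr M = 1 + 4 + 0 = 5.
s = (1·4 − 1²) + (1·0 − 3²) + (4·0 − 4²) = 3 + (-9) + (-16) = -22.
det M (expand along row 1) = 1·(-16) − 1·(-12) + 3·(-8) = -28.
Characteristic polynomial: λ³ − 5λ² − 22λ + 28 = 0.
Substitute λ = y + (tr M)/3 = y + 1.666667 to remove the quadratic term: y³ + p·y + q = 0 with p = s − (tr M)²/3 = -30.333333 and q = −2(tr M)³/27 + (tr M)·s/3 − det M = -17.925926.
Three real roots ⇒ use the trigonometric (Viète) form: r = 2√(−p/3) = 6.359595, φ = arccos(3q/(p·r)) = arccos(0.278775) = 1.288278 rad.
y_k = r·cos(φ/3 − 2πk/3) for k = 0, 1, 2 gives y = 5.782174, -0.598015, -5.184159.
λ_k = y_k + 1.666667 gives λ = 7.4488, 1.0687, -3.5175 (check: the sum is 5.0000 = tr M).

Hence λ_max = 7.4488 and λ_min = -3.5175.


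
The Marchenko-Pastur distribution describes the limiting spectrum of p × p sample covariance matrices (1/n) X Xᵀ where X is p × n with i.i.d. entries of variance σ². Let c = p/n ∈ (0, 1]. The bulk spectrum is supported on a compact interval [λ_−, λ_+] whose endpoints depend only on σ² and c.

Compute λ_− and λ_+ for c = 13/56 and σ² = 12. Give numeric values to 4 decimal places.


c = 13/56 = 0.232143; √c = 0.481812.
λ_− = σ² (1 − √c)² = 12 · (1 − 0.481812)² = 12 · (0.518188)² = 3.222225.
λ_+ = σ² (1 + √c)² = 12 · (1 + 0.481812)² = 12 · (1.481812)² = 26.349204.

Rounded to 4 decimal places: λ_− ≈ 3.2222, λ_+ ≈ 26.3492.


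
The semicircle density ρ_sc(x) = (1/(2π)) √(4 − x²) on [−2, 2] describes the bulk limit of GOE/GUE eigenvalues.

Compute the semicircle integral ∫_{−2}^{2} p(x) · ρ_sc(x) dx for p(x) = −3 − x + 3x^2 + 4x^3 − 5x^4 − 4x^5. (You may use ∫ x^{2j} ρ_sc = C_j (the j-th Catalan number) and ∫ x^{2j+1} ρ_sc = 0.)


Write p(x) = Σ a_i x^i, split into monomials and integrate each against ρ_sc separately.
Using ∫ x^{2j} ρ_sc = C_j = (1/(j+1)) C(2j, j) (Catalan numbers) and ∫ x^{2j+1} ρ_sc = 0 (odd monomials vanish by symmetry):
  i = 0 (even): a_0 · C_{0} = -3 · 1 = -3
  i = 1 (odd): ∫ x^1 ρ_sc = 0 (vanishes)
  i = 2 (even): a_2 · C_{1} = 3 · 1 = 3
  i = 3 (odd): ∫ x^3 ρ_sc = 0 (vanishes)
  i = 4 (even): a_4 · C_{2} = -5 · 2 = -10
  i = 5 (odd): ∫ x^5 ρ_sc = 0 (vanishes)

Summing the contributions: ∫_{−2}^{2} p(x) ρ_sc(x) dx = (-3) + 3 + (-10) = -10.


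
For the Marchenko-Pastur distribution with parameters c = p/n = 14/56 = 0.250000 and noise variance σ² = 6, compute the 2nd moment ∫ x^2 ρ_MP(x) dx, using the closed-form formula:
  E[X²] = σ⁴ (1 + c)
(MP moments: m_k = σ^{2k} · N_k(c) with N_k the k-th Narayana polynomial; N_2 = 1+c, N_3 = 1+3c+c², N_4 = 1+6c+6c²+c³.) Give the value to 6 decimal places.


E[X²] = σ⁴ (1 + c) (second MP moment). With σ² = 6 (so σ⁴ = 36) and c = 14/56 = 0.250000: E[X²] = 36 · (1 + 0.250000) = 36 · 1.250000.

So E[X^2] = 45.000000.


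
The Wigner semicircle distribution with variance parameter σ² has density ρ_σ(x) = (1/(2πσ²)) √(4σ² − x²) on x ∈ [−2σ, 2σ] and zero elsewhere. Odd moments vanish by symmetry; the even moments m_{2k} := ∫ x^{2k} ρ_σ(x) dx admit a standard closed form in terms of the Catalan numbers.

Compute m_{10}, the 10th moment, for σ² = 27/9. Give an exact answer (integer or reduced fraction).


By the scaled semicircle moment identity, m_{2k} = σ^{2k} · C_k with k = 5.
C_5 = (1/(k+1)) · C(2k, k) = (1/6) · C(10, 5) = (1/6) · 252 = 42.
σ^{2k} = (σ²)^k = (27/9)^5 = 243.

Therefore m_{10} = σ^{10} · C_5 = 243 · 42 = 10206.


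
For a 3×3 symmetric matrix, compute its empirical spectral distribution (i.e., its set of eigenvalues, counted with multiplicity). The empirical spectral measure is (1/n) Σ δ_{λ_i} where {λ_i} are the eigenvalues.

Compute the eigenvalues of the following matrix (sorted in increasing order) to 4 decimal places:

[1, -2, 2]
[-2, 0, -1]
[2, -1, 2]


Since M is real symmetric, all three eigenvalues are real; they are the roots of det(λI − M) = λ³ − (tr M) λ² + s λ − det M, where s is the sum of the principal 2×2 minors.
tr M = 1 + 0 + 2 = 3.
s = (1·0 − (-2)²) + (1·2 − 2²) + (0·2 − (-1)²) = -4 + (-2) + (-1) = -7.
det M (expand along row 1) = 1·(-1) − (-2)·(-2) + 2·2 = -1.
Characteristic polynomial: λ³ − 3λ² − 7λ + 1 = 0.
Substitute λ = y + (tr M)/3 = y + 1.000000 to remove the quadratic term: y³ + p·y + q = 0 with p = s − (tr M)²/3 = -10.000000 and q = −2(tr M)³/27 + (tr M)·s/3 − det M = -8.000000.
Three real roots ⇒ use the trigonometric (Viète) form: r = 2√(−p/3) = 3.651484, φ = arccos(3q/(p·r)) = arccos(0.657267) = 0.853610 rad.
y_k = r·cos(φ/3 − 2πk/3) for k = 0, 1, 2 gives y = 3.504664, -0.864641, -2.640023.
λ_k = y_k + 1.000000 gives λ = 4.5047, 0.1354, -1.6400 (check: the sum is 3.0000 = tr M).

Eigenvalues sorted in increasing order: [-1.6400, 0.1354, 4.5047].


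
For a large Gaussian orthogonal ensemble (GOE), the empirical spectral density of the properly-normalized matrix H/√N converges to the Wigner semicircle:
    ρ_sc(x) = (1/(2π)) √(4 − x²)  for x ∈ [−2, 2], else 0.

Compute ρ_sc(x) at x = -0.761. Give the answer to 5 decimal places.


ρ_sc(x) = (1/(2π)) √(4 − x²). With x = -0.761:
  4 − x² = 4 − (-0.761)² = 4 − 0.579121 = 3.420879.
  √(4 − x²) = 1.849562.
  1/(2π) = 0.159155.
  ρ_sc(-0.761) = 0.159155 · 1.849562 = 0.294367.

Rounded to 5 decimal places: ρ_sc(-0.761) ≈ 0.29437.


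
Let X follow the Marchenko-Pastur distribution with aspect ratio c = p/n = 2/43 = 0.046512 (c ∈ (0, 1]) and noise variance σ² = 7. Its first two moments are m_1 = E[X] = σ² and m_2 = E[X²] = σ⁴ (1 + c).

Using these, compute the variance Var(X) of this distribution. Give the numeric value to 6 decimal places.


m_1 = E[X] = σ² = 7, so m_1² = 49.
m_2 = E[X²] = σ⁴ (1 + c) = 49 · (1 + 0.046512) = 49 · 1.046512 = 51.279070.
(Note m_2 − m_1² simplifies to c · σ⁴ = 0.046512 · 49.)

Var(X) = m_2 − m_1² = 51.279070 − 49 = 2.279070.


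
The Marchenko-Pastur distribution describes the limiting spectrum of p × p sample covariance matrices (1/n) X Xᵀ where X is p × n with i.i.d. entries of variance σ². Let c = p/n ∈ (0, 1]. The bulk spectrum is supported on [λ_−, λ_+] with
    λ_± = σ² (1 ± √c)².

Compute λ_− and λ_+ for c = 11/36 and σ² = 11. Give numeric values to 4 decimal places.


c = 11/36 = 0.305556; √c = 0.552771.
λ_− = σ² (1 − √c)² = 11 · (1 − 0.552771)² = 11 · (0.447229)² = 2.200154.
λ_+ = σ² (1 + √c)² = 11 · (1 + 0.552771)² = 11 · (1.552771)² = 26.522069.

Rounded to 4 decimal places: λ_− ≈ 2.2002, λ_+ ≈ 26.5221.


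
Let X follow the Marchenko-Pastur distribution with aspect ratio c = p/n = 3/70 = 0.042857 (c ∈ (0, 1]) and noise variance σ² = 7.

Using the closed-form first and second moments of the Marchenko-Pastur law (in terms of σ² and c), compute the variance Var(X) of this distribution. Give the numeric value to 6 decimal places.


Recall the MP moments m_1 = E[X] = σ² and m_2 = E[X²] = σ⁴ (1 + c).
m_1 = E[X] = σ² = 7, so m_1² = 49.
m_2 = E[X²] = σ⁴ (1 + c) = 49 · (1 + 0.042857) = 49 · 1.042857 = 51.100000.
(Note m_2 − m_1² simplifies to c · σ⁴ = 0.042857 · 49.)

Var(X) = m_2 − m_1² = 51.100000 − 49 = 2.100000.


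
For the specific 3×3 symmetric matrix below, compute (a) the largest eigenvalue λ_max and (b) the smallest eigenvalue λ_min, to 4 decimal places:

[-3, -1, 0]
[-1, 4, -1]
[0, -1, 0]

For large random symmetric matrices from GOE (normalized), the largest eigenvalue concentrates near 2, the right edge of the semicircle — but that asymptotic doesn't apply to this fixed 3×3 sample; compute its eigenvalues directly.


Since M is real symmetric, all three eigenvalues are real; they are the roots of det(λI − M) = λ³ − (tr M) λ² + s λ − det M, where s is the sum of the principal 2×2 minors.
tr M = -3 + 4 + 0 = 1.
s = ((-3)·4 − (-1)²) + ((-3)·0 − 0²) + (4·0 − (-1)²) = -13 + 0 + (-1) = -14.
det M (expand along row 1) = (-3)·(-1) − (-1)·0 + 0·1 = 3.
Characteristic polynomial: λ³ − λ² − 14λ − 3 = 0.
Substitute λ = y + (tr M)/3 = y + 0.333333 to remove the quadratic term: y³ + p·y + q = 0 with p = s − (tr M)²/3 = -14.333333 and q = −2(tr M)³/27 + (tr M)·s/3 − det M = -7.740741.
Three real roots ⇒ use the trigonometric (Viète) form: r = 2√(−p/3) = 4.371626, φ = arccos(3q/(p·r)) = arccos(0.370607) = 1.191134 rad.
y_k = r·cos(φ/3 − 2πk/3) for k = 0, 1, 2 gives y = 4.031548, -0.551772, -3.479776.
λ_k = y_k + 0.333333 gives λ = 4.3649, -0.2184, -3.1464 (check: the sum is 1.0000 = tr M).

Hence λ_max = 4.3649 and λ_min = -3.1464.


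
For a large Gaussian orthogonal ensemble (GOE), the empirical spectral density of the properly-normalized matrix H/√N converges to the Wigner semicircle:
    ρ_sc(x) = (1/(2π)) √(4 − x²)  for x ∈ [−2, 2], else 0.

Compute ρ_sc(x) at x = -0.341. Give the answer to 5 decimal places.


ρ_sc(x) = (1/(2π)) √(4 − x²). With x = -0.341:
  4 − x² = 4 − (-0.341)² = 4 − 0.116281 = 3.883719.
  √(4 − x²) = 1.970715.
  1/(2π) = 0.159155.
  ρ_sc(-0.341) = 0.159155 · 1.970715 = 0.313649.

Rounded to 5 decimal places: ρ_sc(-0.341) ≈ 0.31365.


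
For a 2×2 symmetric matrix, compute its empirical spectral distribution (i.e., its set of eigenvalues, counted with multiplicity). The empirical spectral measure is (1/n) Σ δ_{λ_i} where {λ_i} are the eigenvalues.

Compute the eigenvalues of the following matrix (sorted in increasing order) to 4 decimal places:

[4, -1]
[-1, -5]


Since M is real symmetric, both eigenvalues are real; they are the roots of det(λI − M) = λ² − (tr M) λ + det M.
tr M = 4 + (-5) = -1.
det M = 4·(-5) − (-1)² = -20 − 1 = -21.
Characteristic polynomial: λ² + λ − 21 = 0.
Discriminant Δ = (tr M)² − 4·det M = 1 − (-84) = 85; √Δ = 9.219544.
λ = (tr M ± √Δ)/2 = (-1 ± 9.219544)/2, giving (tr M − √Δ)/2 = -5.1098 and (tr M + √Δ)/2 = 4.1098.

Eigenvalues sorted in increasing order: [-5.1098, 4.1098].


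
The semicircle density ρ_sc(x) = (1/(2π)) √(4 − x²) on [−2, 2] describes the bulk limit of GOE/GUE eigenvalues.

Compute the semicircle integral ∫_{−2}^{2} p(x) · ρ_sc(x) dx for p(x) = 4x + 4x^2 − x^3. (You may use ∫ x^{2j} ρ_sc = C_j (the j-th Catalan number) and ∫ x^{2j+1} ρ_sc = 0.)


Write p(x) = Σ a_i x^i, split into monomials and integrate each against ρ_sc separately.
Using ∫ x^{2j} ρ_sc = C_j = (1/(j+1)) C(2j, j) (Catalan numbers) and ∫ x^{2j+1} ρ_sc = 0 (odd monomials vanish by symmetry):
  i = 1 (odd): ∫ x^1 ρ_sc = 0 (vanishes)
  i = 2 (even): a_2 · C_{1} = 4 · 1 = 4
  i = 3 (odd): ∫ x^3 ρ_sc = 0 (vanishes)

Summing the contributions: ∫_{−2}^{2} p(x) ρ_sc(x) dx = 4.


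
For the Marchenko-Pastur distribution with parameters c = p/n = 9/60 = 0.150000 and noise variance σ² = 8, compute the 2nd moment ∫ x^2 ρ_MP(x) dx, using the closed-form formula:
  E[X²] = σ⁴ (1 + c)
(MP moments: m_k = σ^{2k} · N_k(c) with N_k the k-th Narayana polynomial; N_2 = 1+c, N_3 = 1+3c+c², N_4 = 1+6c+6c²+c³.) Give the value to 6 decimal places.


E[X²] = σ⁴ (1 + c) (second MP moment). With σ² = 8 (so σ⁴ = 64) and c = 9/60 = 0.150000: E[X²] = 64 · (1 + 0.150000) = 64 · 1.150000.

So E[X^2] = 73.600000.


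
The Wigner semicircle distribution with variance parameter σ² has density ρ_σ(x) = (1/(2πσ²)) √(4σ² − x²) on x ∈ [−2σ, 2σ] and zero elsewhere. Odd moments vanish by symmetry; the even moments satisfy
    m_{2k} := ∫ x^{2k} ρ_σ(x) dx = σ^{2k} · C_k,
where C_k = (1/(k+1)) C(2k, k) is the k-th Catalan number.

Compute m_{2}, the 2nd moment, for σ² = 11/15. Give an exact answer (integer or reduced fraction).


By the scaled semicircle moment identity, m_{2k} = σ^{2k} · C_k with k = 1.
C_1 = (1/(k+1)) · C(2k, k) = (1/2) · C(2, 1) = (1/2) · 2 = 1.
σ^{2k} = (σ²)^k = (11/15)^1 = 11/15.

Therefore m_{2} = σ^{2} · C_1 = (11/15) · 1 = 11/15.


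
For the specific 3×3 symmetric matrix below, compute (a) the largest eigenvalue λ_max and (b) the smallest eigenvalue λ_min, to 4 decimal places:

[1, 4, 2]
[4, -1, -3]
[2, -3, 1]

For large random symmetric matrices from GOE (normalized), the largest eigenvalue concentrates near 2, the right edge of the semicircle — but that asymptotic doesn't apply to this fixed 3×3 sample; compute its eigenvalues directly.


Since M is real symmetric, all three eigenvalues are real; they are the roots of det(λI − M) = λ³ − (tr M) λ² + s λ − det M, where s is the sum of the principal 2×2 minors.
tr M = 1 + (-1) + 1 = 1.
s = (1·(-1) − 4²) + (1·1 − 2²) + ((-1)·1 − (-3)²) = -17 + (-3) + (-10) = -30.
det M (expand along row 1) = 1·(-10) − 4·10 + 2·(-10) = -70.
Characteristic polynomial: λ³ − λ² − 30λ + 70 = 0.
Substitute λ = y + (tr M)/3 = y + 0.333333 to remove the quadratic term: y³ + p·y + q = 0 with p = s − (tr M)²/3 = -30.333333 and q = −2(tr M)³/27 + (tr M)·s/3 − det M = 59.925926.
Three real roots ⇒ use the trigonometric (Viète) form: r = 2√(−p/3) = 6.359595, φ = arccos(3q/(p·r)) = arccos(-0.931937) = 2.770514 rad.
y_k = r·cos(φ/3 − 2πk/3) for k = 0, 1, 2 gives y = 3.835014, 2.475992, -6.311006.
λ_k = y_k + 0.333333 gives λ = 4.1683, 2.8093, -5.9777 (check: the sum is 1.0000 = tr M).

Hence λ_max = 4.1683 and λ_min = -5.9777.


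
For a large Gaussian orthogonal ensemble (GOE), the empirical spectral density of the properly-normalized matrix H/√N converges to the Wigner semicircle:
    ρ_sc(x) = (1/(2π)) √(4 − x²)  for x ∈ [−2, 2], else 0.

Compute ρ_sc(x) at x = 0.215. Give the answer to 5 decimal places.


ρ_sc(x) = (1/(2π)) √(4 − x²). With x = 0.215:
  4 − x² = 4 − (0.215)² = 4 − 0.046225 = 3.953775.
  √(4 − x²) = 1.988410.
  1/(2π) = 0.159155.
  ρ_sc(0.215) = 0.159155 · 1.988410 = 0.316465.

Rounded to 5 decimal places: ρ_sc(0.215) ≈ 0.31647.


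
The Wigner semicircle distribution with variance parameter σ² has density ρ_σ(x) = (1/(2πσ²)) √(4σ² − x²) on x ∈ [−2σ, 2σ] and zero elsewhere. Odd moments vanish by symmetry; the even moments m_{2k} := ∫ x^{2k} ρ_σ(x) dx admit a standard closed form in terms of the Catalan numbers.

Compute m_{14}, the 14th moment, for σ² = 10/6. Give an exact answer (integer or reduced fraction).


By the scaled semicircle moment identity, m_{2k} = σ^{2k} · C_k with k = 7.
C_7 = (1/(k+1)) · C(2k, k) = (1/8) · C(14, 7) = (1/8) · 3432 = 429.
σ^{2k} = (σ²)^k = (10/6)^7 = 78125/2187.

Therefore m_{14} = σ^{14} · C_7 = (78125/2187) · 429 = 11171875/729.


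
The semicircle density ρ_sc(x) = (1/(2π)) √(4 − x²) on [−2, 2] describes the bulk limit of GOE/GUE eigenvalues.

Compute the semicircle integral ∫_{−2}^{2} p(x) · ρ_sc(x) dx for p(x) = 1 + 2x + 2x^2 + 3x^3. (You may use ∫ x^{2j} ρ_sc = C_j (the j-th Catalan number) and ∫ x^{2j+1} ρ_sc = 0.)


Write p(x) = Σ a_i x^i, split into monomials and integrate each against ρ_sc separately.
Using ∫ x^{2j} ρ_sc = C_j = (1/(j+1)) C(2j, j) (Catalan numbers) and ∫ x^{2j+1} ρ_sc = 0 (odd monomials vanish by symmetry):
  i = 0 (even): a_0 · C_{0} = 1 · 1 = 1
  i = 1 (odd): ∫ x^1 ρ_sc = 0 (vanishes)
  i = 2 (even): a_2 · C_{1} = 2 · 1 = 2
  i = 3 (odd): ∫ x^3 ρ_sc = 0 (vanishes)

Summing the contributions: ∫_{−2}^{2} p(x) ρ_sc(x) dx = 1 + 2 = 3.


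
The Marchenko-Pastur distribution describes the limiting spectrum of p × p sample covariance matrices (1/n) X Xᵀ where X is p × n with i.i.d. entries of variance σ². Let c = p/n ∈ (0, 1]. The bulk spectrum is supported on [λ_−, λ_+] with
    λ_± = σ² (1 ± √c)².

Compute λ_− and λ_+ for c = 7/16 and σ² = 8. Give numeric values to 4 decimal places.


c = 7/16 = 0.437500; √c = 0.661438.
λ_− = σ² (1 − √c)² = 8 · (1 − 0.661438)² = 8 · (0.338562)² = 0.916995.
λ_+ = σ² (1 + √c)² = 8 · (1 + 0.661438)² = 8 · (1.661438)² = 22.083005.

Rounded to 4 decimal places: λ_− ≈ 0.9170, λ_+ ≈ 22.0830.


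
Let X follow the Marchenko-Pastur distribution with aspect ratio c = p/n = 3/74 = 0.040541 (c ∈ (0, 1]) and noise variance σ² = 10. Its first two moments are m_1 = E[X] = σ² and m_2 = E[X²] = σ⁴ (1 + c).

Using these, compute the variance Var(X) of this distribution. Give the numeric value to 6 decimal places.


m_1 = E[X] = σ² = 10, so m_1² = 100.
m_2 = E[X²] = σ⁴ (1 + c) = 100 · (1 + 0.040541) = 100 · 1.040541 = 104.054054.
(Note m_2 − m_1² simplifies to c · σ⁴ = 0.040541 · 100.)

Var(X) = m_2 − m_1² = 104.054054 − 100 = 4.054054.


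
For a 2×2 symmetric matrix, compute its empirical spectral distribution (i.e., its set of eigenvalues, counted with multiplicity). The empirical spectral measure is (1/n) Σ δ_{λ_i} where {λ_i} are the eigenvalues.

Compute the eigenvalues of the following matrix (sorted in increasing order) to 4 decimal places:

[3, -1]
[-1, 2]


Since M is real symmetric, both eigenvalues are real; they are the roots of det(λI − M) = λ² − (tr M) λ + det M.
tr M = 3 + 2 = 5.
det M = 3·2 − (-1)² = 6 − 1 = 5.
Characteristic polynomial: λ² − 5λ + 5 = 0.
Discriminant Δ = (tr M)² − 4·det M = 25 − 20 = 5; √Δ = 2.236068.
λ = (tr M ± √Δ)/2 = (5 ± 2.236068)/2, giving (tr M − √Δ)/2 = 1.3820 and (tr M + √Δ)/2 = 3.6180.

Eigenvalues sorted in increasing order: [1.3820, 3.6180].


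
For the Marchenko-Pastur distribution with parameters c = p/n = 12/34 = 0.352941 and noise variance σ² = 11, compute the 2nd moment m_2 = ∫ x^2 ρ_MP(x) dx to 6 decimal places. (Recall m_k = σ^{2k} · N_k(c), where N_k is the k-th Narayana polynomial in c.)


E[X²] = σ⁴ (1 + c) (second MP moment). With σ² = 11 (so σ⁴ = 121) and c = 12/34 = 0.352941: E[X²] = 121 · (1 + 0.352941) = 121 · 1.352941.

So E[X^2] = 163.705882.


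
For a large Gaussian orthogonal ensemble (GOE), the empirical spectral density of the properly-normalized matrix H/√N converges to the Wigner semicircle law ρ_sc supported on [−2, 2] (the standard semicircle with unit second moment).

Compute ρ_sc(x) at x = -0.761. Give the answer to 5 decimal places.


ρ_sc(x) = (1/(2π)) √(4 − x²). With x = -0.761:
  4 − x² = 4 − (-0.761)² = 4 − 0.579121 = 3.420879.
  √(4 − x²) = 1.849562.
  1/(2π) = 0.159155.
  ρ_sc(-0.761) = 0.159155 · 1.849562 = 0.294367.

Rounded to 5 decimal places: ρ_sc(-0.761) ≈ 0.29437.


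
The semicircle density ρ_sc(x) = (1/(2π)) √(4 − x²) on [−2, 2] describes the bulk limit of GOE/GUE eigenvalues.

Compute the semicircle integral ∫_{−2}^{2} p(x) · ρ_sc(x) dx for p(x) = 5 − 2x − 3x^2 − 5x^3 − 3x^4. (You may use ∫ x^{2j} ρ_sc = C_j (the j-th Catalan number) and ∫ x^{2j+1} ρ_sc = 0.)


Write p(x) = Σ a_i x^i, split into monomials and integrate each against ρ_sc separately.
Using ∫ x^{2j} ρ_sc = C_j = (1/(j+1)) C(2j, j) (Catalan numbers) and ∫ x^{2j+1} ρ_sc = 0 (odd monomials vanish by symmetry):
  i = 0 (even): a_0 · C_{0} = 5 · 1 = 5
  i = 1 (odd): ∫ x^1 ρ_sc = 0 (vanishes)
  i = 2 (even): a_2 · C_{1} = -3 · 1 = -3
  i = 3 (odd): ∫ x^3 ρ_sc = 0 (vanishes)
  i = 4 (even): a_4 · C_{2} = -3 · 2 = -6

Summing the contributions: ∫_{−2}^{2} p(x) ρ_sc(x) dx = 5 + (-3) + (-6) = -4.


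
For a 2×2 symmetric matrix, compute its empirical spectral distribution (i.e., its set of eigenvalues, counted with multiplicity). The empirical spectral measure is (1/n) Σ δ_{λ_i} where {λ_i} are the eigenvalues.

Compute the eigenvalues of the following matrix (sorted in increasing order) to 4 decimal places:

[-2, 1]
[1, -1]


Since M is real symmetric, both eigenvalues are real; they are the roots of det(λI − M) = λ² − (tr M) λ + det M.
tr M = -2 + (-1) = -3.
det M = (-2)·(-1) − 1² = 2 − 1 = 1.
Characteristic polynomial: λ² + 3λ + 1 = 0.
Discriminant Δ = (tr M)² − 4·det M = 9 − 4 = 5; √Δ = 2.236068.
λ = (tr M ± √Δ)/2 = (-3 ± 2.236068)/2, giving (tr M − √Δ)/2 = -2.6180 and (tr M + √Δ)/2 = -0.3820.

Eigenvalues sorted in increasing order: [-2.6180, -0.3820].


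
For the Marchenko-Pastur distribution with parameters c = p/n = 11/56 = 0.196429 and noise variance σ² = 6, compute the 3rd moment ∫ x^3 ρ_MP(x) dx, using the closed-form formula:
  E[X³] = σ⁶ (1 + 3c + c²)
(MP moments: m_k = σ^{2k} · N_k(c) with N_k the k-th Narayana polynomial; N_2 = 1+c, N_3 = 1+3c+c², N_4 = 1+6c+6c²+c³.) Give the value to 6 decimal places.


E[X³] = σ⁶ (1 + 3c + c²) (third MP moment). With σ² = 6 (so σ⁶ = 216) and c = 11/56 = 0.196429: E[X³] = 216 · (1 + 3·0.196429 + (0.196429)²) = 216 · 1.627870.

So E[X^3] = 351.619898.


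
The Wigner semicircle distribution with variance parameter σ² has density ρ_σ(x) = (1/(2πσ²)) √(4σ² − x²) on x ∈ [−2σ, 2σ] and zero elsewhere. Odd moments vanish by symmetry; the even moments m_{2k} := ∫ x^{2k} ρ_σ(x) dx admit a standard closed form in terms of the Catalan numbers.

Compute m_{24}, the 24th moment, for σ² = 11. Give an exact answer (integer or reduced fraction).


By the scaled semicircle moment identity, m_{2k} = σ^{2k} · C_k with k = 12.
C_12 = (1/(k+1)) · C(2k, k) = (1/13) · C(24, 12) = (1/13) · 2704156 = 208012.
σ^{2k} = (σ²)^k = (11)^12 = 3138428376721.

Therefore m_{24} = σ^{24} · C_12 = 3138428376721 · 208012 = 652830763498488652.


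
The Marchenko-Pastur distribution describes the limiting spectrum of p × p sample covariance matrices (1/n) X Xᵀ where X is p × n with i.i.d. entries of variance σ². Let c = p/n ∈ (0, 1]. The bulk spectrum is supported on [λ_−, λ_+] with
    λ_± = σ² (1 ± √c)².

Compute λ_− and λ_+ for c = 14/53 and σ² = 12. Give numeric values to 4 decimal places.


c = 14/53 = 0.264151; √c = 0.513956.
λ_− = σ² (1 − √c)² = 12 · (1 − 0.513956)² = 12 · (0.486044)² = 2.834863.
λ_+ = σ² (1 + √c)² = 12 · (1 + 0.513956)² = 12 · (1.513956)² = 27.504759.

Rounded to 4 decimal places: λ_− ≈ 2.8349, λ_+ ≈ 27.5048.


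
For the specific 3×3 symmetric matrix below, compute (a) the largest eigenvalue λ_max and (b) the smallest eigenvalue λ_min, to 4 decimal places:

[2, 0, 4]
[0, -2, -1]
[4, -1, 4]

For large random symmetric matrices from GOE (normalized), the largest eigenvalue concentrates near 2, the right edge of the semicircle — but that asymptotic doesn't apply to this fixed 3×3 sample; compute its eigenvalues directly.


Since M is real symmetric, all three eigenvalues are real; they are the roots of det(λI − M) = λ³ − (tr M) λ² + s λ − det M, where s is the sum of the principal 2×2 minors.
tr M = 2 + (-2) + 4 = 4.
s = (2·(-2) − 0²) + (2·4 − 4²) + ((-2)·4 − (-1)²) = -4 + (-8) + (-9) = -21.
det M (expand along row 1) = 2·(-9) − 0·4 + 4·8 = 14.
Characteristic polynomial: λ³ − 4λ² − 21λ − 14 = 0.
Substitute λ = y + (tr M)/3 = y + 1.333333 to remove the quadratic term: y³ + p·y + q = 0 with p = s − (tr M)²/3 = -26.333333 and q = −2(tr M)³/27 + (tr M)·s/3 − det M = -46.740741.
Three real roots ⇒ use the trigonometric (Viète) form: r = 2√(−p/3) = 5.925463, φ = arccos(3q/(p·r)) = arccos(0.898646) = 0.454123 rad.
y_k = r·cos(φ/3 − 2πk/3) for k = 0, 1, 2 gives y = 5.857704, -2.155023, -3.702681.
λ_k = y_k + 1.333333 gives λ = 7.1910, -0.8217, -2.3693 (check: the sum is 4.0000 = tr M).

Hence λ_max = 7.1910 and λ_min = -2.3693.


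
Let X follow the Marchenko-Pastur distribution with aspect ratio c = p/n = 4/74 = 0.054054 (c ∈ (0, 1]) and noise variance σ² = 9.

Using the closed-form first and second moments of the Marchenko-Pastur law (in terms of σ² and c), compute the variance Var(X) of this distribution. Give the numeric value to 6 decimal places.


Recall the MP moments m_1 = E[X] = σ² and m_2 = E[X²] = σ⁴ (1 + c).
m_1 = E[X] = σ² = 9, so m_1² = 81.
m_2 = E[X²] = σ⁴ (1 + c) = 81 · (1 + 0.054054) = 81 · 1.054054 = 85.378378.
(Note m_2 − m_1² simplifies to c · σ⁴ = 0.054054 · 81.)

Var(X) = m_2 − m_1² = 85.378378 − 81 = 4.378378.


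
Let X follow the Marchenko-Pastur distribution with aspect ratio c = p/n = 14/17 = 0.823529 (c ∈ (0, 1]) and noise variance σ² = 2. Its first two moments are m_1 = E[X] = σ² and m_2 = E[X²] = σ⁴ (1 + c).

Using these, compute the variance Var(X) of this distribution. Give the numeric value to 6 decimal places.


m_1 = E[X] = σ² = 2, so m_1² = 4.
m_2 = E[X²] = σ⁴ (1 + c) = 4 · (1 + 0.823529) = 4 · 1.823529 = 7.294118.
(Note m_2 − m_1² simplifies to c · σ⁴ = 0.823529 · 4.)

Var(X) = m_2 − m_1² = 7.294118 − 4 = 3.294118.


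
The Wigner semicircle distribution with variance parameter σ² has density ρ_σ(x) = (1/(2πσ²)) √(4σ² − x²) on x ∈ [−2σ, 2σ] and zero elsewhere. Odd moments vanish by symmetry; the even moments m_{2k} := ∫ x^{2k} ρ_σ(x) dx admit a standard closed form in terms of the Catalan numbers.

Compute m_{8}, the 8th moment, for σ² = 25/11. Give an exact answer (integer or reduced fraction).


By the scaled semicircle moment identity, m_{2k} = σ^{2k} · C_k with k = 4.
C_4 = (1/(k+1)) · C(2k, k) = (1/5) · C(8, 4) = (1/5) · 70 = 14.
σ^{2k} = (σ²)^k = (25/11)^4 = 390625/14641.

Therefore m_{8} = σ^{8} · C_4 = (390625/14641) · 14 = 5468750/14641.


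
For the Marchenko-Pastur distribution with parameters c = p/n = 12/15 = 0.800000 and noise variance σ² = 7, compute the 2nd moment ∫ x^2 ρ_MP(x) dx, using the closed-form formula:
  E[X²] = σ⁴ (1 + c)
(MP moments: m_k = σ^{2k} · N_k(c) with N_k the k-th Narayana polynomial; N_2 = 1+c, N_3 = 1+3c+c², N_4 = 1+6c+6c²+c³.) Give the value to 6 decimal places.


E[X²] = σ⁴ (1 + c) (second MP moment). With σ² = 7 (so σ⁴ = 49) and c = 12/15 = 0.800000: E[X²] = 49 · (1 + 0.800000) = 49 · 1.800000.

So E[X^2] = 88.200000.


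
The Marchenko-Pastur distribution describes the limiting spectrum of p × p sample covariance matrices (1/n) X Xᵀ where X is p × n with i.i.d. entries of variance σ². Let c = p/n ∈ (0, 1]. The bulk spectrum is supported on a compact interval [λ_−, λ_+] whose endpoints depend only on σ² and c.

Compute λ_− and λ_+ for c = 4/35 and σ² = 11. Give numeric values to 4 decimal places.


c = 4/35 = 0.114286; √c = 0.338062.
λ_− = σ² (1 − √c)² = 11 · (1 − 0.338062)² = 11 · (0.661938)² = 4.819785.
λ_+ = σ² (1 + √c)² = 11 · (1 + 0.338062)² = 11 · (1.338062)² = 19.694500.

Rounded to 4 decimal places: λ_− ≈ 4.8198, λ_+ ≈ 19.6945.


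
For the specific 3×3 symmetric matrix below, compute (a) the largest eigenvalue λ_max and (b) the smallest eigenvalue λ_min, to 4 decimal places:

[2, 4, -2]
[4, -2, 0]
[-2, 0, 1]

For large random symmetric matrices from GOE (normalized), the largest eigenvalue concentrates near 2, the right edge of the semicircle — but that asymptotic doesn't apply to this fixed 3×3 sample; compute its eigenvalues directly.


Since M is real symmetric, all three eigenvalues are real; they are the roots of det(λI − M) = λ³ − (tr M) λ² + s λ − det M, where s is the sum of the principal 2×2 minors.
tr M = 2 + (-2) + 1 = 1.
s = (2·(-2) − 4²) + (2·1 − (-2)²) + ((-2)·1 − 0²) = -20 + (-2) + (-2) = -24.
det M (expand along row 1) = 2·(-2) − 4·4 + (-2)·(-4) = -12.
Characteristic polynomial: λ³ − λ² − 24λ + 12 = 0.
Substitute λ = y + (tr M)/3 = y + 0.333333 to remove the quadratic term: y³ + p·y + q = 0 with p = s − (tr M)²/3 = -24.333333 and q = −2(tr M)³/27 + (tr M)·s/3 − det M = 3.925926.
Three real roots ⇒ use the trigonometric (Viète) form: r = 2√(−p/3) = 5.696002, φ = arccos(3q/(p·r)) = arccos(-0.084975) = 1.655874 rad.
y_k = r·cos(φ/3 − 2πk/3) for k = 0, 1, 2 gives y = 4.850143, 0.161513, -5.011656.
λ_k = y_k + 0.333333 gives λ = 5.1835, 0.4948, -4.6783 (check: the sum is 1.0000 = tr M).

Hence λ_max = 5.1835 and λ_min = -4.6783.


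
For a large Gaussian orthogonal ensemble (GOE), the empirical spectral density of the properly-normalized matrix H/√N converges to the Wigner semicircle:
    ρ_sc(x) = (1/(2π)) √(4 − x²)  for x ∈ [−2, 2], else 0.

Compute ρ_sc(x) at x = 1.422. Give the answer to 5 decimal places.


ρ_sc(x) = (1/(2π)) √(4 − x²). With x = 1.422:
  4 − x² = 4 − (1.422)² = 4 − 2.022084 = 1.977916.
  √(4 − x²) = 1.406384.
  1/(2π) = 0.159155.
  ρ_sc(1.422) = 0.159155 · 1.406384 = 0.223833.

Rounded to 5 decimal places: ρ_sc(1.422) ≈ 0.22383.


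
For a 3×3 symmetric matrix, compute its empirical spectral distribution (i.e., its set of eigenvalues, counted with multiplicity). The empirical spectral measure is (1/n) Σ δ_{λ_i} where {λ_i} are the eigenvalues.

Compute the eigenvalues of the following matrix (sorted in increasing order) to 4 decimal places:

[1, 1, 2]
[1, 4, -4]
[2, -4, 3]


Since M is real symmetric, all three eigenvalues are real; they are the roots of det(λI − M) = λ³ − (tr M) λ² + s λ − det M, where s is the sum of the principal 2×2 minors.
tr M = 1 + 4 + 3 = 8.
s = (1·4 − 1²) + (1·3 − 2²) + (4·3 − (-4)²) = 3 + (-1) + (-4) = -2.
det M (expand along row 1) = 1·(-4) − 1·11 + 2·(-12) = -39.
Characteristic polynomial: λ³ − 8λ² − 2λ + 39 = 0.
Substitute λ = y + (tr M)/3 = y + 2.666667 to remove the quadratic term: y³ + p·y + q = 0 with p = s − (tr M)²/3 = -23.333333 and q = −2(tr M)³/27 + (tr M)·s/3 − det M = -4.259259.
Three real roots ⇒ use the trigonometric (Viète) form: r = 2√(−p/3) = 5.577734, φ = arccos(3q/(p·r)) = arccos(0.098179) = 1.472458 rad.
y_k = r·cos(φ/3 − 2πk/3) for k = 0, 1, 2 gives y = 4.919265, -0.182801, -4.736463.
λ_k = y_k + 2.666667 gives λ = 7.5859, 2.4839, -2.0698 (check: the sum is 8.0000 = tr M).

Eigenvalues sorted in increasing order: [-2.0698, 2.4839, 7.5859].


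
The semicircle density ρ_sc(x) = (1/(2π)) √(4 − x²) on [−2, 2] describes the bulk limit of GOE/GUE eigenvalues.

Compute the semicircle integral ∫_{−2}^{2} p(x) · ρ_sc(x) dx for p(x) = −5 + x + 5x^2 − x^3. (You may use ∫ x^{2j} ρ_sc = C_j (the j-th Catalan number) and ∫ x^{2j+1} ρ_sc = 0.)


Write p(x) = Σ a_i x^i, split into monomials and integrate each against ρ_sc separately.
Using ∫ x^{2j} ρ_sc = C_j = (1/(j+1)) C(2j, j) (Catalan numbers) and ∫ x^{2j+1} ρ_sc = 0 (odd monomials vanish by symmetry):
  i = 0 (even): a_0 · C_{0} = -5 · 1 = -5
  i = 1 (odd): ∫ x^1 ρ_sc = 0 (vanishes)
  i = 2 (even): a_2 · C_{1} = 5 · 1 = 5
  i = 3 (odd): ∫ x^3 ρ_sc = 0 (vanishes)

Summing the contributions: ∫_{−2}^{2} p(x) ρ_sc(x) dx = (-5) + 5 = 0.


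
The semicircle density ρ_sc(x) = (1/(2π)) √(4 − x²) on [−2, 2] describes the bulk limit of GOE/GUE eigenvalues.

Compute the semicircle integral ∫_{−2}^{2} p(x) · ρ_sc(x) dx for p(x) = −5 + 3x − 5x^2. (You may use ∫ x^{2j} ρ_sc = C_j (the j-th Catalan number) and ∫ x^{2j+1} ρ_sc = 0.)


Write p(x) = Σ a_i x^i, split into monomials and integrate each against ρ_sc separately.
Using ∫ x^{2j} ρ_sc = C_j = (1/(j+1)) C(2j, j) (Catalan numbers) and ∫ x^{2j+1} ρ_sc = 0 (odd monomials vanish by symmetry):
  i = 0 (even): a_0 · C_{0} = -5 · 1 = -5
  i = 1 (odd): ∫ x^1 ρ_sc = 0 (vanishes)
  i = 2 (even): a_2 · C_{1} = -5 · 1 = -5

Summing the contributions: ∫_{−2}^{2} p(x) ρ_sc(x) dx = (-5) + (-5) = -10.


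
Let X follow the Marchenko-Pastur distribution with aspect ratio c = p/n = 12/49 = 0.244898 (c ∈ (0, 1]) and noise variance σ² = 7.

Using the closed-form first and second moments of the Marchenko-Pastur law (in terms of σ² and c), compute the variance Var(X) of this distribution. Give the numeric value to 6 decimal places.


Recall the MP moments m_1 = E[X] = σ² and m_2 = E[X²] = σ⁴ (1 + c).
m_1 = E[X] = σ² = 7, so m_1² = 49.
m_2 = E[X²] = σ⁴ (1 + c) = 49 · (1 + 0.244898) = 49 · 1.244898 = 61.000000.
(Note m_2 − m_1² simplifies to c · σ⁴ = 0.244898 · 49.)

Var(X) = m_2 − m_1² = 61.000000 − 49 = 12.000000.


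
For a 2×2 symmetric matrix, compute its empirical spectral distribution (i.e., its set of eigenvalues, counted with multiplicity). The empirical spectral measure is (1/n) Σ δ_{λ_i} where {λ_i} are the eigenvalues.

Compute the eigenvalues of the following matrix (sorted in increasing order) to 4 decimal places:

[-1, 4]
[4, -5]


Since M is real symmetric, both eigenvalues are real; they are the roots of det(λI − M) = λ² − (tr M) λ + det M.
tr M = -1 + (-5) = -6.
det M = (-1)·(-5) − 4² = 5 − 16 = -11.
Characteristic polynomial: λ² + 6λ − 11 = 0.
Discriminant Δ = (tr M)² − 4·det M = 36 − (-44) = 80; √Δ = 8.944272.
λ = (tr M ± √Δ)/2 = (-6 ± 8.944272)/2, giving (tr M − √Δ)/2 = -7.4721 and (tr M + √Δ)/2 = 1.4721.

Eigenvalues sorted in increasing order: [-7.4721, 1.4721].


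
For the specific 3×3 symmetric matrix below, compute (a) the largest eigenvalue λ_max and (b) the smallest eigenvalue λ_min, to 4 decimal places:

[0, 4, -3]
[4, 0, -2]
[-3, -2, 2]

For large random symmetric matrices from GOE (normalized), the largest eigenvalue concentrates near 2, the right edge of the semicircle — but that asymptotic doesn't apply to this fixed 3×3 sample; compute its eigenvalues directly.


Since M is real symmetric, all three eigenvalues are real; they are the roots of det(λI − M) = λ³ − (tr M) λ² + s λ − det M, where s is the sum of the principal 2×2 minors.
tr M = 0 + 0 + 2 = 2.
s = (0·0 − 4²) + (0·2 − (-3)²) + (0·2 − (-2)²) = -16 + (-9) + (-4) = -29.
det M (expand along row 1) = 0·(-4) − 4·2 + (-3)·(-8) = 16.
Characteristic polynomial: λ³ − 2λ² − 29λ − 16 = 0.
Substitute λ = y + (tr M)/3 = y + 0.666667 to remove the quadratic term: y³ + p·y + q = 0 with p = s − (tr M)²/3 = -30.333333 and q = −2(tr M)³/27 + (tr M)·s/3 − det M = -35.925926.
Three real roots ⇒ use the trigonometric (Viète) form: r = 2√(−p/3) = 6.359595, φ = arccos(3q/(p·r)) = arccos(0.558701) = 0.977977 rad.
y_k = r·cos(φ/3 − 2πk/3) for k = 0, 1, 2 gives y = 6.024656, -1.248534, -4.776123.
λ_k = y_k + 0.666667 gives λ = 6.6913, -0.5819, -4.1095 (check: the sum is 2.0000 = tr M).

Hence λ_max = 6.6913 and λ_min = -4.1095.


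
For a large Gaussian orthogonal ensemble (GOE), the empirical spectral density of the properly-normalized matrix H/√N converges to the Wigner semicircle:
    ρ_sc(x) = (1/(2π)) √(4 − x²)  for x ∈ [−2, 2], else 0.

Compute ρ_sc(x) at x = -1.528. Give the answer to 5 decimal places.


ρ_sc(x) = (1/(2π)) √(4 − x²). With x = -1.528:
  4 − x² = 4 − (-1.528)² = 4 − 2.334784 = 1.665216.
  √(4 − x²) = 1.290432.
  1/(2π) = 0.159155.
  ρ_sc(-1.528) = 0.159155 · 1.290432 = 0.205379.

Rounded to 5 decimal places: ρ_sc(-1.528) ≈ 0.20538.


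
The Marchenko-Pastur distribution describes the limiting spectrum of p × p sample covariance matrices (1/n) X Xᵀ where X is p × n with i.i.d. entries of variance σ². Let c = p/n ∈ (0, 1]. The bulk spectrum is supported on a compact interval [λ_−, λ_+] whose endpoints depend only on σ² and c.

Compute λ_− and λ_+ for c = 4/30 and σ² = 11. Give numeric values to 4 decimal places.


c = 4/30 = 0.133333; √c = 0.365148.
λ_− = σ² (1 − √c)² = 11 · (1 − 0.365148)² = 11 · (0.634852)² = 4.433402.
λ_+ = σ² (1 + √c)² = 11 · (1 + 0.365148)² = 11 · (1.365148)² = 20.499931.

Rounded to 4 decimal places: λ_− ≈ 4.4334, λ_+ ≈ 20.4999.


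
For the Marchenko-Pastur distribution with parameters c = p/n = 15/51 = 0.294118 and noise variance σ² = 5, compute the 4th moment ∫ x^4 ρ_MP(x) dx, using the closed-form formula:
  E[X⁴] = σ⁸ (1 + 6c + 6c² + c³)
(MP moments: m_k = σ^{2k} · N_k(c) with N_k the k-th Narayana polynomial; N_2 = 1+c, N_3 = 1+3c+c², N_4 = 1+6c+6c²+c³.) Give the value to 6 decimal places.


E[X⁴] = σ⁸ (1 + 6c + 6c² + c³) (fourth MP moment). With σ² = 5 (so σ⁸ = 625) and c = 15/51 = 0.294118: E[X⁴] = 625 · (1 + 6·0.294118 + 6·(0.294118)² + (0.294118)³) = 625 · 3.309180.

So E[X^4] = 2068.237330.


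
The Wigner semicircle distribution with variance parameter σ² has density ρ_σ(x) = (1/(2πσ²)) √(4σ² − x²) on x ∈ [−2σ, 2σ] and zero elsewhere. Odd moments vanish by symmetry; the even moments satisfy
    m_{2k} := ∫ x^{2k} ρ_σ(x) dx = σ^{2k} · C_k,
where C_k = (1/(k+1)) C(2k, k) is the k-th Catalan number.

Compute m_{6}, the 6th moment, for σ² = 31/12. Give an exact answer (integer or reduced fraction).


By the scaled semicircle moment identity, m_{2k} = σ^{2k} · C_k with k = 3.
C_3 = (1/(k+1)) · C(2k, k) = (1/4) · C(6, 3) = (1/4) · 20 = 5.
σ^{2k} = (σ²)^k = (31/12)^3 = 29791/1728.

Therefore m_{6} = σ^{6} · C_3 = (29791/1728) · 5 = 148955/1728.


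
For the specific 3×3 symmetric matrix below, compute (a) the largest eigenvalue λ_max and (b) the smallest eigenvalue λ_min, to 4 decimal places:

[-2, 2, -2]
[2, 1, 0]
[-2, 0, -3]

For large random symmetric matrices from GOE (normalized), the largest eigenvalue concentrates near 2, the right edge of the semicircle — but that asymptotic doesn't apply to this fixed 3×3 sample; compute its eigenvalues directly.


Since M is real symmetric, all three eigenvalues are real; they are the roots of det(λI − M) = λ³ − (tr M) λ² + s λ − det M, where s is the sum of the principal 2×2 minors.
tr M = -2 + 1 + (-3) = -4.
s = ((-2)·1 − 2²) + ((-2)·(-3) − (-2)²) + (1·(-3) − 0²) = -6 + 2 + (-3) = -7.
det M (expand along row 1) = (-2)·(-3) − 2·(-6) + (-2)·2 = 14.
Characteristic polynomial: λ³ + 4λ² − 7λ − 14 = 0.
Substitute λ = y + (tr M)/3 = y − 1.333333 to remove the quadratic term: y³ + p·y + q = 0 with p = s − (tr M)²/3 = -12.333333 and q = −2(tr M)³/27 + (tr M)·s/3 − det M = 0.074074.
Three real roots ⇒ use the trigonometric (Viète) form: r = 2√(−p/3) = 4.055175, φ = arccos(3q/(p·r)) = arccos(-0.004443) = 1.575240 rad.
y_k = r·cos(φ/3 − 2πk/3) for k = 0, 1, 2 gives y = 3.508878, 0.006006, -3.514884.
λ_k = y_k − 1.333333 gives λ = 2.1755, -1.3273, -4.8482 (check: the sum is -4.0000 = tr M).

Hence λ_max = 2.1755 and λ_min = -4.8482.


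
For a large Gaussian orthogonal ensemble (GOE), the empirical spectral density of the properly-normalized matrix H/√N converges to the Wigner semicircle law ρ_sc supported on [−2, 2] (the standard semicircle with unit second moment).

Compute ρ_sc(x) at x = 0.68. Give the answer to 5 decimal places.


ρ_sc(x) = (1/(2π)) √(4 − x²). With x = 0.68:
  4 − x² = 4 − (0.68)² = 4 − 0.462400 = 3.537600.
  √(4 − x²) = 1.880851.
  1/(2π) = 0.159155.
  ρ_sc(0.68) = 0.159155 · 1.880851 = 0.299347.

Rounded to 5 decimal places: ρ_sc(0.68) ≈ 0.29935.


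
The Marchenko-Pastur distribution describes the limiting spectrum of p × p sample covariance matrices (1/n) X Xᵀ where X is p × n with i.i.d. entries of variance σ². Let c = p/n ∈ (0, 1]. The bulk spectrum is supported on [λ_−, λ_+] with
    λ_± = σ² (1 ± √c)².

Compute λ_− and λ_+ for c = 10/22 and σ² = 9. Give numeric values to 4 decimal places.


c = 10/22 = 0.454545; √c = 0.674200.
λ_− = σ² (1 − √c)² = 9 · (1 − 0.674200)² = 9 · (0.325800)² = 0.955312.
λ_+ = σ² (1 + √c)² = 9 · (1 + 0.674200)² = 9 · (1.674200)² = 25.226507.

Rounded to 4 decimal places: λ_− ≈ 0.9553, λ_+ ≈ 25.2265.
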